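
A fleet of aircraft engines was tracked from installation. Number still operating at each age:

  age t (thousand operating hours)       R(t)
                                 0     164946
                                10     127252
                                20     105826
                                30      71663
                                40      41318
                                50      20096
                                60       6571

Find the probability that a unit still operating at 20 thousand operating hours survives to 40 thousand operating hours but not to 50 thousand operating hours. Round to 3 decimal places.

This is the probability of reaching 40 but not 50, conditional on being operational at 20: (R(40) − R(50)) / R(20).
= (41318 − 20096) / 105826 = 21222 / 105826 = 0.200537.

0.201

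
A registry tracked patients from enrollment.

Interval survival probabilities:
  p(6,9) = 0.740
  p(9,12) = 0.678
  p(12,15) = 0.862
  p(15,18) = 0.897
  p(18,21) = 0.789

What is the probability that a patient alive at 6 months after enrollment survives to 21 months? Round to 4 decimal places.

Chaining the interval survival probabilities: 0.740 × 0.678 × 0.862 × 0.897 × 0.789.
= 0.306082.

0.3061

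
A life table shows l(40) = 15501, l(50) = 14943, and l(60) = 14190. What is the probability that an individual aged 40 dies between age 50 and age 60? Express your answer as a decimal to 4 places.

0.0486

This is the probability of reaching 50 but not 60, conditional on being alive at 40: (l(50) − l(60)) / l(40).
= (14943 − 14190) / 15501 = 753 / 15501 = 0.048578.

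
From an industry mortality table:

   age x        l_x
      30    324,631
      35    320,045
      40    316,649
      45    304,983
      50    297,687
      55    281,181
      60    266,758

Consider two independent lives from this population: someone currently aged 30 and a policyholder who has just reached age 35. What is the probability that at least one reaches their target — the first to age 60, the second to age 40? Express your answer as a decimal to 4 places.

p₁ = l_60/l_30 = 266,758/324,631 = 0.821727; p₂ = l_40/l_35 = 316,649/320,045 = 0.989389.
P(at least one) = 1 − (1−p₁)(1−p₂) = 1 − 0.178273 × 0.010611 = 0.998108.

0.9981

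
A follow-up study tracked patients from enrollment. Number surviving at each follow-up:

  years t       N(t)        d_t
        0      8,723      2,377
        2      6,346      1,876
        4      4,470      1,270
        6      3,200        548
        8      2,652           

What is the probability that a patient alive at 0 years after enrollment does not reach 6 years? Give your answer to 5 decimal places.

0.63315

P(die before 6 | alive at 0) = 1 − N(6)/N(0) = 1 − 3,200/8,723 = (5,523)/8,723 = 0.633154.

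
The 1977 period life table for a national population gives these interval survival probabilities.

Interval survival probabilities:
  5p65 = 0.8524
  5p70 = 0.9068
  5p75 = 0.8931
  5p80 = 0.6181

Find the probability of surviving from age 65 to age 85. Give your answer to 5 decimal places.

0.42669

20p65 = 0.8524 × 0.9068 × 0.8931 × 0.6181.
= 0.426691.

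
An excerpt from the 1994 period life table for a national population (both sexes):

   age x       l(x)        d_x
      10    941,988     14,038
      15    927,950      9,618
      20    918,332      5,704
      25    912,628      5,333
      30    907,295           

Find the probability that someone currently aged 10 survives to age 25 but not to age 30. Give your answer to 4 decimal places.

0.0057

This is the probability of reaching 25 but not 30, conditional on being alive at 10: (l(25) − l(30)) / l(10).
= (912,628 − 907,295) / 941,988 = 5,333 / 941,988 = 0.005661.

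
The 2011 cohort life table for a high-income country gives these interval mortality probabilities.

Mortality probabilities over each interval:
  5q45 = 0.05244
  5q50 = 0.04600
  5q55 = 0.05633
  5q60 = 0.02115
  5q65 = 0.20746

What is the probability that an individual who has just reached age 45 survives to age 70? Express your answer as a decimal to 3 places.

0.662

The overall survival probability is (1 − 0.05244) × (1 − 0.04600) × (1 − 0.05633) × (1 − 0.02115) × (1 − 0.20746).
= 0.94756 × 0.95400 × 0.94367 × 0.97885 × 0.79254 = 0.661778.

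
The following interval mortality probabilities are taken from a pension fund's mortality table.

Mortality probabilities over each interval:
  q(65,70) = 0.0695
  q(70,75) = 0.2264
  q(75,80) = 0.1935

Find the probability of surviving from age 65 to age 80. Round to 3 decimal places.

The overall survival probability is (1 − 0.0695) × (1 − 0.2264) × (1 − 0.1935).
= 0.9305 × 0.7736 × 0.8065 = 0.580547.

0.581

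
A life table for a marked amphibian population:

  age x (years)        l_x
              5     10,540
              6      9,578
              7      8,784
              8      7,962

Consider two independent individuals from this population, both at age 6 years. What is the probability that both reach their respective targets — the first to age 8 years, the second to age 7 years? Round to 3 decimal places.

0.762

p₁ = l_8/l_6 = 7,962/9,578 = 0.831280; p₂ = l_7/l_6 = 8,784/9,578 = 0.917102.
P(both) = p₁ × p₂ = 0.831280 × 0.917102 = 0.762369.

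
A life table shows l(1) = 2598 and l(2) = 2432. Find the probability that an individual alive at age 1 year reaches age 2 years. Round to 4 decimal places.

The conditional survival probability is l(2)/l(1) = 2432/2598 = 0.936105.

0.9361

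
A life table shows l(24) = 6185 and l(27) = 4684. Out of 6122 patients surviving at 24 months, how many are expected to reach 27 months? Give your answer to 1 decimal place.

4636.3

The relevant probability is 4684/6185 = 0.757316.
Expected number = 6122 × 0.757316 = 4636.3.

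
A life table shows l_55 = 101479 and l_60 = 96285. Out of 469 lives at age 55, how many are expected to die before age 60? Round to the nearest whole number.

The relevant probability is 1 − 96285/101479 = 0.051183.
Expected number = 469 × 0.051183 = 24.

24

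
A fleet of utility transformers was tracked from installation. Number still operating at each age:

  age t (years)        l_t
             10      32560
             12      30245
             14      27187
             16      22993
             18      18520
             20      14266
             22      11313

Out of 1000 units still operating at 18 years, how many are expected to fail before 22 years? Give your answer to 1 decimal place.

389.1

The relevant probability is 1 − 11313/18520 = 0.389147.
Expected number = 1000 × 0.389147 = 389.1.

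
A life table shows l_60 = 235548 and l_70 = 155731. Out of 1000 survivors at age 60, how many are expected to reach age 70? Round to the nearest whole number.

661

The relevant probability is 155731/235548 = 0.661143.
Expected number = 1000 × 0.661143 = 661.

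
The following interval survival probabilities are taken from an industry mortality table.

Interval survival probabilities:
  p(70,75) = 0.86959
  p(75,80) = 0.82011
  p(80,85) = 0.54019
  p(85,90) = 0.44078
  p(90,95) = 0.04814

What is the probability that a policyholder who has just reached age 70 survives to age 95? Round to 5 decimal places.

0.00817

P(survive 70→95) = 0.86959 × 0.82011 × 0.54019 × 0.44078 × 0.04814.
= 0.008174.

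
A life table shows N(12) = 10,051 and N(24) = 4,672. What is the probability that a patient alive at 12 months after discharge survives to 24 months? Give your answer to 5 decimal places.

The conditional survival probability is N(24)/N(12) = 4,672/10,051 = 0.464829.

0.46483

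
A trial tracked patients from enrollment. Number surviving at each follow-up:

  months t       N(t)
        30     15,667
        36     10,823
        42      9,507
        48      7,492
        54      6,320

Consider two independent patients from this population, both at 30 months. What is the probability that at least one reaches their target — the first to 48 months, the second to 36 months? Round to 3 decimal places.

p₁ = N(48)/N(30) = 7,492/15,667 = 0.478203; p₂ = N(36)/N(30) = 10,823/15,667 = 0.690815.
P(at least one) = 1 − (1−p₁)(1−p₂) = 1 − 0.521797 × 0.309185 = 0.838668.

0.839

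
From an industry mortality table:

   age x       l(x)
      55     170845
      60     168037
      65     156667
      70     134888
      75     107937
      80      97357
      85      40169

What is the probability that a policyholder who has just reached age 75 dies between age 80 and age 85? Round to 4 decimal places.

0.5298

This is the probability of reaching 80 but not 85, conditional on being alive at 75: (l(80) − l(85)) / l(75).
= (97357 − 40169) / 107937 = 57188 / 107937 = 0.529828.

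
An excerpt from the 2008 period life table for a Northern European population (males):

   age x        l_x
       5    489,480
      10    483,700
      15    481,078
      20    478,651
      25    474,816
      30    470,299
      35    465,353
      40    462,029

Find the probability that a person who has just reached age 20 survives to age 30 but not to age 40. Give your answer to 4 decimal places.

0.0173

This is the probability of reaching 30 but not 40, conditional on being alive at 20: (l_30 − l_40) / l_20.
= (470,299 − 462,029) / 478,651 = 8,270 / 478,651 = 0.017278.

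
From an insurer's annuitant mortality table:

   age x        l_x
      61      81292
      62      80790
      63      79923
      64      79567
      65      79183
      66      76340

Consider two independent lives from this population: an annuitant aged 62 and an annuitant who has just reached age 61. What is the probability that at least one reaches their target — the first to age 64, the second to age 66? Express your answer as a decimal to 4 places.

p₁ = l_64/l_62 = 79567/80790 = 0.984862; p₂ = l_66/l_61 = 76340/81292 = 0.939084.
P(at least one) = 1 − (1−p₁)(1−p₂) = 1 − 0.015138 × 0.060916 = 0.999078.

0.9991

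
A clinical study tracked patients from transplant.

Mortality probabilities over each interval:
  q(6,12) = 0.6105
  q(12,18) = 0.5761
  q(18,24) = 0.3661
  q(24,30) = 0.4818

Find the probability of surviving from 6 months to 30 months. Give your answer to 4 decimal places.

P(survive 6→30) = (1 − 0.6105) × (1 − 0.5761) × (1 − 0.3661) × (1 − 0.4818).
= 0.3895 × 0.4239 × 0.6339 × 0.5182 = 0.054236.

0.0542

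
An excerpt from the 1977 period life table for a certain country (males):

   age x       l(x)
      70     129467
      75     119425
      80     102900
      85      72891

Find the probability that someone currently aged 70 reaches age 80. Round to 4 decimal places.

The conditional survival probability is l(80)/l(70) = 102900/129467 = 0.794797.

0.7948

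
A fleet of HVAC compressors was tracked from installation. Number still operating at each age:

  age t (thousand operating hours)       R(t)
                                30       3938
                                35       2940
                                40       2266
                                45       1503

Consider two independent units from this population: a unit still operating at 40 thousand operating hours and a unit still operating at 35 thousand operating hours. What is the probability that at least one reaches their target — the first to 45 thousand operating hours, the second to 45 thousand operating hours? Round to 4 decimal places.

p₁ = R(45)/R(40) = 1503/2266 = 0.663283; p₂ = R(45)/R(35) = 1503/2940 = 0.511224.
P(at least one) = 1 − (1−p₁)(1−p₂) = 1 − 0.336717 × 0.488776 = 0.835421.

0.8354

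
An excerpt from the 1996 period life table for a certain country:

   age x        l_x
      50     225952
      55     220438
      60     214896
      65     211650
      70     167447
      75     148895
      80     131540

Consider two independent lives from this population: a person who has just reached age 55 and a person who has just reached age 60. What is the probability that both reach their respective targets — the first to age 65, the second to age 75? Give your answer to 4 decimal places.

p₁ = l_65/l_55 = 211650/220438 = 0.960134; p₂ = l_75/l_60 = 148895/214896 = 0.692870.
P(both) = p₁ × p₂ = 0.960134 × 0.692870 = 0.665248.

0.6652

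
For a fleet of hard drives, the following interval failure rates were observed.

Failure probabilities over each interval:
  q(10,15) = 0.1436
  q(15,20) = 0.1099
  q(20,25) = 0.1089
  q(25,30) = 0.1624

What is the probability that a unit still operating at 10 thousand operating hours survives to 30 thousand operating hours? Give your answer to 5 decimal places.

0.56896

Survival from 10 to 30 is the product of surviving each interval: (1 − 0.1436) × (1 − 0.1099) × (1 − 0.1089) × (1 − 0.1624).
= 0.8564 × 0.8901 × 0.8911 × 0.8376 = 0.568956.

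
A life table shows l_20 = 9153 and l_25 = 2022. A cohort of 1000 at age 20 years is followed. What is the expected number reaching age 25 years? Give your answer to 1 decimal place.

The relevant probability is 2022/9153 = 0.220911.
Expected number = 1000 × 0.220911 = 220.9.

220.9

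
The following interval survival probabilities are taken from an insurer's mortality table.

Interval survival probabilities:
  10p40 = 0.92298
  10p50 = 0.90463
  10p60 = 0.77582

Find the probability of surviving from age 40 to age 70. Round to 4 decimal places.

0.6478

The overall survival probability is 0.92298 × 0.90463 × 0.77582.
= 0.647775.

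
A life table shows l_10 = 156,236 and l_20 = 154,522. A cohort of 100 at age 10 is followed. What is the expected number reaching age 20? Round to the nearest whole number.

The relevant probability is 154,522/156,236 = 0.989029.
Expected number = 100 × 0.989029 = 99.

99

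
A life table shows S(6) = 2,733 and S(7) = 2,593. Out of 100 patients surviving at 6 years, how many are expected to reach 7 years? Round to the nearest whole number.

95

The relevant probability is 2,593/2,733 = 0.948774.
Expected number = 100 × 0.948774 = 95.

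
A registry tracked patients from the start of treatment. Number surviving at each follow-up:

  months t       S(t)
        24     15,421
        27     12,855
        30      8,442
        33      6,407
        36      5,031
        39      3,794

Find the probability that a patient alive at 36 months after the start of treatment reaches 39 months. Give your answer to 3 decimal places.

0.754

The conditional survival probability is S(39)/S(36) = 3,794/5,031 = 0.754124.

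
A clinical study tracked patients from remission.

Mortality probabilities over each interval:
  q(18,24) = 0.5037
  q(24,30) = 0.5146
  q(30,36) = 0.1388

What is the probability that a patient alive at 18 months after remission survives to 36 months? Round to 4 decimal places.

Chaining the interval survival probabilities: (1 − 0.5037) × (1 − 0.5146) × (1 − 0.1388).
= 0.4963 × 0.4854 × 0.8612 = 0.207467.

0.2075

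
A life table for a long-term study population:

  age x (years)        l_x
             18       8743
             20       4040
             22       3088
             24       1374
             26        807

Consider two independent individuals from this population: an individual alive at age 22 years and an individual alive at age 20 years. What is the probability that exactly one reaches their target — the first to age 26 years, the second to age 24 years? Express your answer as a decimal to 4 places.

p₁ = l_26/l_22 = 807/3088 = 0.261334; p₂ = l_24/l_20 = 1374/4040 = 0.340099.
P(exactly one) = p₁(1−p₂) + (1−p₁)p₂ = 0.172455 + 0.251220 = 0.423674.

0.4237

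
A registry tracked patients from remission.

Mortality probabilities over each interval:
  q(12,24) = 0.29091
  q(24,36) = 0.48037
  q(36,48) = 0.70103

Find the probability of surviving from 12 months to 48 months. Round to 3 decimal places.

Survival from 12 to 48 is the product of surviving each interval: (1 − 0.29091) × (1 − 0.48037) × (1 − 0.70103).
= 0.70909 × 0.51963 × 0.29897 = 0.110160.

0.110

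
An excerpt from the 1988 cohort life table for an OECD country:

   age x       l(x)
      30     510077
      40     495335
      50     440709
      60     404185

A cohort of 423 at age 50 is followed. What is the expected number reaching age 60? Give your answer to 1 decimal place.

387.9

The relevant probability is 404185/440709 = 0.917124.
Expected number = 423 × 0.917124 = 387.9.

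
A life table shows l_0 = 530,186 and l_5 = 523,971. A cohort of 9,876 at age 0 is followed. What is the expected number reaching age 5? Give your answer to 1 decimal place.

9760.2

The relevant probability is 523,971/530,186 = 0.988278.
Expected number = 9,876 × 0.988278 = 9760.2.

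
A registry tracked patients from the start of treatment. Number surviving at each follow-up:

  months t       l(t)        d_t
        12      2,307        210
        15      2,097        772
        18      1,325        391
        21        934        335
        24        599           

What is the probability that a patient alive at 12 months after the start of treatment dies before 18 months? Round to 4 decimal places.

0.4257

P(die before 18 | alive at 12) = 1 − l(18)/l(12) = 1 − 1,325/2,307 = (982)/2,307 = 0.425661.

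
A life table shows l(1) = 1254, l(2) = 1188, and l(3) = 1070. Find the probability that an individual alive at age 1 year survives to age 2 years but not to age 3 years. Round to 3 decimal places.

0.094

This is the probability of reaching 2 but not 3, conditional on being alive at 1: (l(2) − l(3)) / l(1).
= (1188 − 1070) / 1254 = 118 / 1254 = 0.094099.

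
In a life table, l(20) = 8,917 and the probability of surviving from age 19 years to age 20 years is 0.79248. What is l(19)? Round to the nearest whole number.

l(19) = l(20) / p = 8,917 / 0.79248 = 11252.

11252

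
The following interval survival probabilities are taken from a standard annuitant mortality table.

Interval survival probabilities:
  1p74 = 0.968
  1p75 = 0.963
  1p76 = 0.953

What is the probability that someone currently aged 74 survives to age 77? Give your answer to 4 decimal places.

0.8884

Chaining the interval survival probabilities: 0.968 × 0.963 × 0.953.
= 0.888371.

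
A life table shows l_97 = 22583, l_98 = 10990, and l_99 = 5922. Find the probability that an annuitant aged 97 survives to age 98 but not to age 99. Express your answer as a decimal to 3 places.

0.224

We want 1|1q97 = (l_98 − l_99)/l_97.
This is the probability of reaching 98 but not 99, conditional on being alive at 97: (l_98 − l_99) / l_97.
= (10990 − 5922) / 22583 = 5068 / 22583 = 0.224417.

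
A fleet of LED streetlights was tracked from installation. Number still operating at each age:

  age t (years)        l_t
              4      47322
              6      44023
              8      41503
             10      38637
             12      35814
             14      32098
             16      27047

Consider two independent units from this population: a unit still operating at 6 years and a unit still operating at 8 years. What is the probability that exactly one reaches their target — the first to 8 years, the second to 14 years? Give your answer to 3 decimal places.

p₁ = l_8/l_6 = 41503/44023 = 0.942757; p₂ = l_14/l_8 = 32098/41503 = 0.773390.
P(exactly one) = p₁(1−p₂) + (1−p₁)p₂ = 0.213638 + 0.044271 = 0.257909.

0.258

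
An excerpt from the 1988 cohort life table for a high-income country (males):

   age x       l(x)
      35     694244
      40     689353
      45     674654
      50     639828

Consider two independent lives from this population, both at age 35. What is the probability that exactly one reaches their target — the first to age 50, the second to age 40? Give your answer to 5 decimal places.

0.08432

p₁ = l(50)/l(35) = 639828/694244 = 0.921618; p₂ = l(40)/l(35) = 689353/694244 = 0.992955.
P(exactly one) = p₁(1−p₂) + (1−p₁)p₂ = 0.006493 + 0.077830 = 0.084323.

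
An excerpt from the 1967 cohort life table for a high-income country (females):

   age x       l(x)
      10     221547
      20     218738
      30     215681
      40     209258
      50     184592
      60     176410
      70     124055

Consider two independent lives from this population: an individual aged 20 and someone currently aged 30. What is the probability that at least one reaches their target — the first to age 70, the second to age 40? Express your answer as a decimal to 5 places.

0.98711

p₁ = l(70)/l(20) = 124055/218738 = 0.567140; p₂ = l(40)/l(30) = 209258/215681 = 0.970220.
P(at least one) = 1 − (1−p₁)(1−p₂) = 1 − 0.432860 × 0.029780 = 0.987109.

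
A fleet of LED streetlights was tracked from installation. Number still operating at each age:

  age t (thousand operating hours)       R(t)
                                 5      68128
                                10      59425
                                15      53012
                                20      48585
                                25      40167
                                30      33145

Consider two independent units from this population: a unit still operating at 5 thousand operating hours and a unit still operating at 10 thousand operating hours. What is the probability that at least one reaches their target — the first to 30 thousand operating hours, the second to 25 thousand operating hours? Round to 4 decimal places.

0.8336

p₁ = R(30)/R(5) = 33145/68128 = 0.486511; p₂ = R(25)/R(10) = 40167/59425 = 0.675928.
P(at least one) = 1 − (1−p₁)(1−p₂) = 1 − 0.513489 × 0.324072 = 0.833593.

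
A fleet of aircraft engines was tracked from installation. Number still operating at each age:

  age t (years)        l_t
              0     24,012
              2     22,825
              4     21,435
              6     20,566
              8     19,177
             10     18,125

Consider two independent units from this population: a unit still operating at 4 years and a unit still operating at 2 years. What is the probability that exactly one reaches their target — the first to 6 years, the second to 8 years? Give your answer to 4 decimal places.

p₁ = l_6/l_4 = 20,566/21,435 = 0.959459; p₂ = l_8/l_2 = 19,177/22,825 = 0.840175.
P(exactly one) = p₁(1−p₂) + (1−p₁)p₂ = 0.153346 + 0.034062 = 0.187407.

0.1874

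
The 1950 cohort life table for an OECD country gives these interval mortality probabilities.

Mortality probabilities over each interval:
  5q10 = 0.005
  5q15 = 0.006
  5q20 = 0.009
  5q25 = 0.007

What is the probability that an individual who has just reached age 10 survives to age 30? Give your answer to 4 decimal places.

0.9733

20p10 = (1 − 0.005) × (1 − 0.006) × (1 − 0.009) × (1 − 0.007).
= 0.995 × 0.994 × 0.991 × 0.993 = 0.973268.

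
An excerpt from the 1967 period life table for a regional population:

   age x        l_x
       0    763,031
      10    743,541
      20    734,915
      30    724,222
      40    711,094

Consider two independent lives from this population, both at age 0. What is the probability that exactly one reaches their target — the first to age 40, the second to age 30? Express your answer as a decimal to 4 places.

p₁ = l_40/l_0 = 711,094/763,031 = 0.931933; p₂ = l_30/l_0 = 724,222/763,031 = 0.949138.
P(exactly one) = p₁(1−p₂) + (1−p₁)p₂ = 0.047400 + 0.064605 = 0.112005.

0.1120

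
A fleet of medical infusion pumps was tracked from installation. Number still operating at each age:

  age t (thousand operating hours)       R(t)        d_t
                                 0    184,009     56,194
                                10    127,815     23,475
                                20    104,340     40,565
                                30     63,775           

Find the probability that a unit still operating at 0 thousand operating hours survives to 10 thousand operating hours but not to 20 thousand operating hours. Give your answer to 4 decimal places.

0.1276

This is the probability of reaching 10 but not 20, conditional on being operational at 0: (R(10) − R(20)) / R(0).
= (127,815 − 104,340) / 184,009 = 23,475 / 184,009 = 0.127575.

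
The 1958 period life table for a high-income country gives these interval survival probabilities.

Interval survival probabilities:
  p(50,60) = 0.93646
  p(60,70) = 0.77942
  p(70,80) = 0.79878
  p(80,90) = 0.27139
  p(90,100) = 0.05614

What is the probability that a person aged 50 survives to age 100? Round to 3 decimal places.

0.009

P(survive 50→100) = 0.93646 × 0.77942 × 0.79878 × 0.27139 × 0.05614.
= 0.008883.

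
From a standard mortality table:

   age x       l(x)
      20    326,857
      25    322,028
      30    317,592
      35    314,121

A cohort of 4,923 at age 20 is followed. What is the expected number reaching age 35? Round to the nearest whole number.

4731

The relevant probability is 314,121/326,857 = 0.961035.
Expected number = 4,923 × 0.961035 = 4731.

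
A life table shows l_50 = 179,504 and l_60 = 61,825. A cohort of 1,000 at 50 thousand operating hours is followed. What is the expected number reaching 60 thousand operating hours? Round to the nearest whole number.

The relevant probability is 61,825/179,504 = 0.344421.
Expected number = 1,000 × 0.344421 = 344.

344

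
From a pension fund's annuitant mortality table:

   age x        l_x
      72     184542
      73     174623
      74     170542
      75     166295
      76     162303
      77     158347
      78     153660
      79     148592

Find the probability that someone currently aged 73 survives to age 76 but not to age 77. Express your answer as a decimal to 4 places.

0.0227

We want 3|1q73 = (l_76 − l_77)/l_73.
This is the probability of reaching 76 but not 77, conditional on being alive at 73: (l_76 − l_77) / l_73.
= (162303 − 158347) / 174623 = 3956 / 174623 = 0.022655.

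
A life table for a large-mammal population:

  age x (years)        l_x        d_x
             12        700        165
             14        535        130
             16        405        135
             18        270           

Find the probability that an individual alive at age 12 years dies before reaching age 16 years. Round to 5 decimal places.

P(die before 16 | alive at 12) = 1 − l_16/l_12 = 1 − 405/700 = (295)/700 = 0.421429.

0.42143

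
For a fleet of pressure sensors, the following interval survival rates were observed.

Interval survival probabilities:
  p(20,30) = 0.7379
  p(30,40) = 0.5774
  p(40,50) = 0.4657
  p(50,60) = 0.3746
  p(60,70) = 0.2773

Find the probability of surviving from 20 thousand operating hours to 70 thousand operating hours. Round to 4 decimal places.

Chaining the interval survival probabilities: 0.7379 × 0.5774 × 0.4657 × 0.3746 × 0.2773.
= 0.020611.

0.0206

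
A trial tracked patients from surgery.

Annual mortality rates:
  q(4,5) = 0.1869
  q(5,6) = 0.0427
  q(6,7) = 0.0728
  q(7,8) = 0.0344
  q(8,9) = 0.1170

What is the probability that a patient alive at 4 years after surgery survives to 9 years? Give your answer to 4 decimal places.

0.6154

Survival from 4 to 9 is the product of surviving each interval: (1 − 0.1869) × (1 − 0.0427) × (1 − 0.0728) × (1 − 0.0344) × (1 − 0.1170).
= 0.8131 × 0.9573 × 0.9272 × 0.9656 × 0.8830 = 0.615352.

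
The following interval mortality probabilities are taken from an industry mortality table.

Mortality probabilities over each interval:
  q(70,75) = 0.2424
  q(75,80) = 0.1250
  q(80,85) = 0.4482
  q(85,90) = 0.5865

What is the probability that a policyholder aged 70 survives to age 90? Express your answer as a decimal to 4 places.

The overall survival probability is (1 − 0.2424) × (1 − 0.1250) × (1 − 0.4482) × (1 − 0.5865).
= 0.7576 × 0.8750 × 0.5518 × 0.4135 = 0.151253.

0.1513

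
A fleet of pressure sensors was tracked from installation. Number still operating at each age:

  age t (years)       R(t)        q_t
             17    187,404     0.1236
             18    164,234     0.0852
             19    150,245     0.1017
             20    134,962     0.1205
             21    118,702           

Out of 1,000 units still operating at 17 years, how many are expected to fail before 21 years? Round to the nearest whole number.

The relevant probability is 1 − 118,702/187,404 = 0.366598.
Expected number = 1,000 × 0.366598 = 367.

367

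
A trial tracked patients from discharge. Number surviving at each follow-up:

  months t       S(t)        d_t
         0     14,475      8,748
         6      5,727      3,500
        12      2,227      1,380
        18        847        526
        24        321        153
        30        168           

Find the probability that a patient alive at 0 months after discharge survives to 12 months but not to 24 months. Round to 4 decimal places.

This is the probability of reaching 12 but not 24, conditional on being alive at 0: (S(12) − S(24)) / S(0).
= (2,227 − 321) / 14,475 = 1,906 / 14,475 = 0.131675.

0.1317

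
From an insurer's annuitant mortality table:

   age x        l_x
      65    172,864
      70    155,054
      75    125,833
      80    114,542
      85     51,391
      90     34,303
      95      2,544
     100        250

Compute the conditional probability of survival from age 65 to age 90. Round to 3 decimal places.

0.198

We want 25p65 = l_90/l_65.
The conditional survival probability is l_90/l_65 = 34,303/172,864 = 0.198439.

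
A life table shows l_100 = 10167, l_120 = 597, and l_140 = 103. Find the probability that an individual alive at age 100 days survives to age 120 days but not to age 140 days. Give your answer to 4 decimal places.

0.0486

This is the probability of reaching 120 but not 140, conditional on being alive at 100: (l_120 − l_140) / l_100.
= (597 − 103) / 10167 = 494 / 10167 = 0.048589.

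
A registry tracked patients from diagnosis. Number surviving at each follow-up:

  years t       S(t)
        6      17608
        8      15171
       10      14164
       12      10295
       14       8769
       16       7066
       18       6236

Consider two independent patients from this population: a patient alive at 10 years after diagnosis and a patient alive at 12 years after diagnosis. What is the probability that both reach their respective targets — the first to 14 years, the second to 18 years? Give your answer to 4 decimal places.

0.3750

p₁ = S(14)/S(10) = 8769/14164 = 0.619105; p₂ = S(18)/S(12) = 6236/10295 = 0.605731.
P(both) = p₁ × p₂ = 0.619105 × 0.605731 = 0.375011.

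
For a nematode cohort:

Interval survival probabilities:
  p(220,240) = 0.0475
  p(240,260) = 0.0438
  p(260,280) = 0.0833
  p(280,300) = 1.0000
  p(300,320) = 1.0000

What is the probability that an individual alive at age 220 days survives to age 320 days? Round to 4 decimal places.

0.0002

P(survive 220→320) = 0.0475 × 0.0438 × 0.0833 × 1.0000 × 1.0000.
= 0.000173.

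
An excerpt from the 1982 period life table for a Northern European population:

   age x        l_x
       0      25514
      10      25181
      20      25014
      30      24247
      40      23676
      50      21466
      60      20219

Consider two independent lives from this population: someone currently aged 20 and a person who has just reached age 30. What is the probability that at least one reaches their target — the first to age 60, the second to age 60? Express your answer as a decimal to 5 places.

0.96816

p₁ = l_60/l_20 = 20219/25014 = 0.808307; p₂ = l_60/l_30 = 20219/24247 = 0.833876.
P(at least one) = 1 − (1−p₁)(1−p₂) = 1 − 0.191693 × 0.166124 = 0.968155.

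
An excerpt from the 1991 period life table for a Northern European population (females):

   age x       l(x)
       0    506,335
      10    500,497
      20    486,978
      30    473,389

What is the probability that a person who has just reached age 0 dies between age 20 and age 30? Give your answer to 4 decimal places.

This is the probability of reaching 20 but not 30, conditional on being alive at 0: (l(20) − l(30)) / l(0).
= (486,978 − 473,389) / 506,335 = 13,589 / 506,335 = 0.026838.

0.0268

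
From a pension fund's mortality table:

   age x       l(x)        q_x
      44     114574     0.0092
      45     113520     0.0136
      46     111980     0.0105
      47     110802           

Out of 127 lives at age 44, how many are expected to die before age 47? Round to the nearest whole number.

4

The relevant probability is 1 − 110802/114574 = 0.032922.
Expected number = 127 × 0.032922 = 4.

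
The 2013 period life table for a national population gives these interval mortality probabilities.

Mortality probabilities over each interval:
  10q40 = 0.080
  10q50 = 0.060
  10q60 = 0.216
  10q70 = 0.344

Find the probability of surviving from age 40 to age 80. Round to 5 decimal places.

0.44477

40p40 = (1 − 0.080) × (1 − 0.060) × (1 − 0.216) × (1 − 0.344).
= 0.920 × 0.940 × 0.784 × 0.656 = 0.444770.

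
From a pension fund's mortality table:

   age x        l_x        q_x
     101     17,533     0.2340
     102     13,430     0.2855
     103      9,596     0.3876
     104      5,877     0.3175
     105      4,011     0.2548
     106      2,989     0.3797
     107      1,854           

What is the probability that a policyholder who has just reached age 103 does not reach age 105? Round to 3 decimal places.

P(die before 105 | alive at 103) = 1 − l_105/l_103 = 1 − 4,011/9,596 = (5,585)/9,596 = 0.582013.

0.582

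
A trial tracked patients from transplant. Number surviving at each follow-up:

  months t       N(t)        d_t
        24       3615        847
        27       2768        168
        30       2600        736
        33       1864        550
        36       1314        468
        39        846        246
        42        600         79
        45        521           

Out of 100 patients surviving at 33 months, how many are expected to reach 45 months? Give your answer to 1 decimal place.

The relevant probability is 521/1864 = 0.279506.
Expected number = 100 × 0.279506 = 28.0.

28.0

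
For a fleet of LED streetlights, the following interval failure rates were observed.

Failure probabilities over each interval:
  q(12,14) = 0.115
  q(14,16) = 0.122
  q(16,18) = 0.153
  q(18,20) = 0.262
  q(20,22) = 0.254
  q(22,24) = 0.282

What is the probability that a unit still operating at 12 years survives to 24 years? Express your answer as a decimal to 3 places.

The overall survival probability is (1 − 0.115) × (1 − 0.122) × (1 − 0.153) × (1 − 0.262) × (1 − 0.254) × (1 − 0.282).
= 0.885 × 0.878 × 0.847 × 0.738 × 0.746 × 0.718 = 0.260160.

0.260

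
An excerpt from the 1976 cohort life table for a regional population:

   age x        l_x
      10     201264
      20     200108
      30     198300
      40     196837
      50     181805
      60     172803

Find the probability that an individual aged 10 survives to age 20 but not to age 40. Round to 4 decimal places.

0.0163

We want 10|20q10 = (l_20 − l_40)/l_10.
This is the probability of reaching 20 but not 40, conditional on being alive at 10: (l_20 − l_40) / l_10.
= (200108 − 196837) / 201264 = 3271 / 201264 = 0.016252.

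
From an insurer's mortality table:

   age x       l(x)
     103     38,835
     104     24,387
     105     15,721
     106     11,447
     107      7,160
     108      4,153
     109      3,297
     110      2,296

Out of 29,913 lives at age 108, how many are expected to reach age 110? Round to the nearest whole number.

The relevant probability is 2,296/4,153 = 0.552853.
Expected number = 29,913 × 0.552853 = 16538.

16538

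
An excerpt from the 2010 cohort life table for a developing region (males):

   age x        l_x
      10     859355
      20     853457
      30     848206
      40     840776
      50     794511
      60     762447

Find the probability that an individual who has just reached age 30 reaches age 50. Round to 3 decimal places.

We want 20p30 = l_50/l_30.
The conditional survival probability is l_50/l_30 = 794511/848206 = 0.936696.

0.937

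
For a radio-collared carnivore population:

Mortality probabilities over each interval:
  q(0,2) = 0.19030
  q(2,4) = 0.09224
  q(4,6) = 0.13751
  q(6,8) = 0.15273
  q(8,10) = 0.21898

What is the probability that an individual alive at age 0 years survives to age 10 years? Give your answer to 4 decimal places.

0.4195

The overall survival probability is (1 − 0.19030) × (1 − 0.09224) × (1 − 0.13751) × (1 − 0.15273) × (1 − 0.21898).
= 0.80970 × 0.90776 × 0.86249 × 0.84727 × 0.78102 = 0.419501.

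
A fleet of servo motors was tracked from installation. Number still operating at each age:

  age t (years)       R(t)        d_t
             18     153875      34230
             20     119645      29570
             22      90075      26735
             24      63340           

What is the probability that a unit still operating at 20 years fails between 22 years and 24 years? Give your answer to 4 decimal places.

0.2235

This is the probability of reaching 22 but not 24, conditional on being operational at 20: (R(22) − R(24)) / R(20).
= (90075 − 63340) / 119645 = 26735 / 119645 = 0.223453.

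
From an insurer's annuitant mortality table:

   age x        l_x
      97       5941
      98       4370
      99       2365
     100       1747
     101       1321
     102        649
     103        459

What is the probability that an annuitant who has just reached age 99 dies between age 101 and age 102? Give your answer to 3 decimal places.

0.284

This is the probability of reaching 101 but not 102, conditional on being alive at 99: (l_101 − l_102) / l_99.
= (1321 − 649) / 2365 = 672 / 2365 = 0.284144.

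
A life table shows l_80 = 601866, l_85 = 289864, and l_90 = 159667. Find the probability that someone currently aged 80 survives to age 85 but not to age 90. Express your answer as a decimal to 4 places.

0.2163

We want 5|5q80 = (l_85 − l_90)/l_80.
This is the probability of reaching 85 but not 90, conditional on being alive at 80: (l_85 − l_90) / l_80.
= (289864 − 159667) / 601866 = 130197 / 601866 = 0.216322.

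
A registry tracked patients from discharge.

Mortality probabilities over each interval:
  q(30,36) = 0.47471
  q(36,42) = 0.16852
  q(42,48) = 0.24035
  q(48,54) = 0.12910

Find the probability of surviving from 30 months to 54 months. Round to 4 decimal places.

0.2890

P(survive 30→54) = (1 − 0.47471) × (1 − 0.16852) × (1 − 0.24035) × (1 − 0.12910).
= 0.52529 × 0.83148 × 0.75965 × 0.87090 = 0.288957.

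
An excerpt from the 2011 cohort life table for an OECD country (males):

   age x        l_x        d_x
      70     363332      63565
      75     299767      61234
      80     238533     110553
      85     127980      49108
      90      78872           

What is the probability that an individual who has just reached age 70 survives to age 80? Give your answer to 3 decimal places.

The conditional survival probability is l_80/l_70 = 238533/363332 = 0.656515.

0.657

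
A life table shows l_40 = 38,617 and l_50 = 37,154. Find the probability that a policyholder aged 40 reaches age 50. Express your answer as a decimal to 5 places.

0.96212

The conditional survival probability is l_50/l_40 = 37,154/38,617 = 0.962115.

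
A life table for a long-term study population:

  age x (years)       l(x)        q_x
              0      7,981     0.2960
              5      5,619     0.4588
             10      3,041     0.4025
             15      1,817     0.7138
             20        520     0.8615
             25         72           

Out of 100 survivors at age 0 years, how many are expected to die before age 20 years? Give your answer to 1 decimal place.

The relevant probability is 1 − 520/7,981 = 0.934845.
Expected number = 100 × 0.934845 = 93.5.

93.5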